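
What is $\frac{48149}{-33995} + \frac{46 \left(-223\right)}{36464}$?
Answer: $- \frac{1052212923}{619796840} \approx -1.6977$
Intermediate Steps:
$\frac{48149}{-33995} + \frac{46 \left(-223\right)}{36464} = 48149 \left(- \frac{1}{33995}\right) - \frac{5129}{18232} = - \frac{48149}{33995} - \frac{5129}{18232} = - \frac{1052212923}{619796840}$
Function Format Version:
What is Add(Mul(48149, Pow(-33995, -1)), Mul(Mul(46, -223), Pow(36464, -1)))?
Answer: Rational(-1052212923, 619796840) ≈ -1.6977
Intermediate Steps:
Add(Mul(48149, Pow(-33995, -1)), Mul(Mul(46, -223), Pow(36464, -1))) = Add(Mul(48149, Rational(-1, 33995)), Mul(-10258, Rational(1, 36464))) = Add(Rational(-48149, 33995), Rational(-5129, 18232)) = Rational(-1052212923, 619796840)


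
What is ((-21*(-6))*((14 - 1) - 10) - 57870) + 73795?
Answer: 16303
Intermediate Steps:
((-21*(-6))*((14 - 1) - 10) - 57870) + 73795 = (126*(13 - 10) - 57870) + 73795 = (126*3 - 57870) + 73795 = (378 - 57870) + 73795 = -57492 + 73795 = 16303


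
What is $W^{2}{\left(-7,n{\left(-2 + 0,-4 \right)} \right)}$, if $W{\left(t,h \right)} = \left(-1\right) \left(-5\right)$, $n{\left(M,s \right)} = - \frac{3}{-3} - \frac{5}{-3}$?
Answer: $25$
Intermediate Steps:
$n{\left(M,s \right)} = \frac{8}{3}$ ($n{\left(M,s \right)} = \left(-3\right) \left(- \frac{1}{3}\right) - - \frac{5}{3} = 1 + \frac{5}{3} = \frac{8}{3}$)
$W{\left(t,h \right)} = 5$
$W^{2}{\left(-7,n{\left(-2 + 0,-4 \right)} \right)} = 5^{2} = 25$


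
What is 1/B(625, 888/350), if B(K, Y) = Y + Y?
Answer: 175/888 ≈ 0.19707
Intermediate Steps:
B(K, Y) = 2*Y
1/B(625, 888/350) = 1/(2*(888/350)) = 1/(2*(888*(1/350))) = 1/(2*(444/175)) = 1/(888/175) = 175/888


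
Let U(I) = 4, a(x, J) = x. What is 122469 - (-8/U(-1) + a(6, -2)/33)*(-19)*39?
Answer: 1332339/11 ≈ 1.2112e+5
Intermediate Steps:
122469 - (-8/U(-1) + a(6, -2)/33)*(-19)*39 = 122469 - (-8/4 + 6/33)*(-19)*39 = 122469 - (-8*¼ + 6*(1/33))*(-19)*39 = 122469 - (-2 + 2/11)*(-19)*39 = 122469 - (-20/11*(-19))*39 = 122469 - 380*39/11 = 122469 - 1*14820/11 = 122469 - 14820/11 = 1332339/11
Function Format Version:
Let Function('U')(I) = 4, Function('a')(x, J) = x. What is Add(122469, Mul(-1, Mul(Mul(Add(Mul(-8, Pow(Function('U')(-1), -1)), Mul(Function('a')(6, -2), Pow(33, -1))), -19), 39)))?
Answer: Rational(1332339, 11) ≈ 1.2112e+5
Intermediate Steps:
Add(122469, Mul(-1, Mul(Mul(Add(Mul(-8, Pow(Function('U')(-1), -1)), Mul(Function('a')(6, -2), Pow(33, -1))), -19), 39))) = Add(122469, Mul(-1, Mul(Mul(Add(Mul(-8, Pow(4, -1)), Mul(6, Pow(33, -1))), -19), 39))) = Add(122469, Mul(-1, Mul(Mul(Add(Mul(-8, Rational(1, 4)), Mul(6, Rational(1, 33))), -19), 39))) = Add(122469, Mul(-1, Mul(Mul(Add(-2, Rational(2, 11)), -19), 39))) = Add(122469, Mul(-1, Mul(Mul(Rational(-20, 11), -19), 39))) = Add(122469, Mul(-1, Mul(Rational(380, 11), 39))) = Add(122469, Mul(-1, Rational(14820, 11))) = Add(122469, Rational(-14820, 11)) = Rational(1332339, 11)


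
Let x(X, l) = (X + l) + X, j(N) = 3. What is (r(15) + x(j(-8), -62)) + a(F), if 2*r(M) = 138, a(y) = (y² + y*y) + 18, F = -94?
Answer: 17703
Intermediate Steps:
a(y) = 18 + 2*y² (a(y) = (y² + y²) + 18 = 2*y² + 18 = 18 + 2*y²)
x(X, l) = l + 2*X
r(M) = 69 (r(M) = (½)*138 = 69)
(r(15) + x(j(-8), -62)) + a(F) = (69 + (-62 + 2*3)) + (18 + 2*(-94)²) = (69 + (-62 + 6)) + (18 + 2*8836) = (69 - 56) + (18 + 17672) = 13 + 17690 = 17703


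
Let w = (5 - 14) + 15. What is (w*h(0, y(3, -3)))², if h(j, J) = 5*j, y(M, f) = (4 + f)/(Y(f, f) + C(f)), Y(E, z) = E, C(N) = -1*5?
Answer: 0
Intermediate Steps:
C(N) = -5
y(M, f) = (4 + f)/(-5 + f) (y(M, f) = (4 + f)/(f - 5) = (4 + f)/(-5 + f))
w = 6 (w = -9 + 15 = 6)
(w*h(0, y(3, -3)))² = (6*(5*0))² = (6*0)² = 0² = 0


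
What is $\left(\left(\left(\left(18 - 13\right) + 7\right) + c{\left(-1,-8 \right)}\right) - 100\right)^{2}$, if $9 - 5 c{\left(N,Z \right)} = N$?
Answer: $7396$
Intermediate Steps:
$c{\left(N,Z \right)} = \frac{9}{5} - \frac{N}{5}$
$\left(\left(\left(\left(18 - 13\right) + 7\right) + c{\left(-1,-8 \right)}\right) - 100\right)^{2} = \left(\left(\left(\left(18 - 13\right) + 7\right) + \left(\frac{9}{5} - - \frac{1}{5}\right)\right) - 100\right)^{2} = \left(\left(\left(5 + 7\right) + \left(\frac{9}{5} + \frac{1}{5}\right)\right) - 100\right)^{2} = \left(\left(12 + 2\right) - 100\right)^{2} = \left(14 - 100\right)^{2} = \left(-86\right)^{2} = 7396$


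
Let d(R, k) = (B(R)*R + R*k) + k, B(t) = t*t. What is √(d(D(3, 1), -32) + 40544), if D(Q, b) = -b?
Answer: √40543 ≈ 201.35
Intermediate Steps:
B(t) = t²
d(R, k) = k + R³ + R*k (d(R, k) = (R²*R + R*k) + k = (R³ + R*k) + k = k + R³ + R*k)
√(d(D(3, 1), -32) + 40544) = √((-32 + (-1*1)³ - 1*1*(-32)) + 40544) = √((-32 + (-1)³ - 1*(-32)) + 40544) = √((-32 - 1 + 32) + 40544) = √(-1 + 40544) = √40543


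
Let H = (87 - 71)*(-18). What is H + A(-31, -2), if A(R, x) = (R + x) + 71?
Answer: -250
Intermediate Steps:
H = -288 (H = 16*(-18) = -288)
A(R, x) = 71 + R + x
H + A(-31, -2) = -288 + (71 - 31 - 2) = -288 + 38 = -250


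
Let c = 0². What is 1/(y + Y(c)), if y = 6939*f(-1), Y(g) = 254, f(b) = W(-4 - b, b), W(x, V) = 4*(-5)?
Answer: -1/138526 ≈ -7.2189e-6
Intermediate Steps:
c = 0
W(x, V) = -20
f(b) = -20
y = -138780 (y = 6939*(-20) = -138780)
1/(y + Y(c)) = 1/(-138780 + 254) = 1/(-138526) = -1/138526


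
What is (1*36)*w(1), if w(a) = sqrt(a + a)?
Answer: 36*sqrt(2) ≈ 50.912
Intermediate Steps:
w(a) = sqrt(2)*sqrt(a) (w(a) = sqrt(2*a) = sqrt(2)*sqrt(a))
(1*36)*w(1) = (1*36)*(sqrt(2)*sqrt(1)) = 36*(sqrt(2)*1) = 36*sqrt(2)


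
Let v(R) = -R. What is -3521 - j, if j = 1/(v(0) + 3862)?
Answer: -13598103/3862 ≈ -3521.0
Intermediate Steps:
j = 1/3862 (j = 1/(-1*0 + 3862) = 1/(0 + 3862) = 1/3862 ≈ 0.00025893)
-3521 - j = -3521 - 1*1/3862 = -3521 - 1/3862 = -13598103/3862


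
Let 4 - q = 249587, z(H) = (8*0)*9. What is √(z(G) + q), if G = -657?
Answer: I*√249583 ≈ 499.58*I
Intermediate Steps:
z(H) = 0 (z(H) = 0*9 = 0)
q = -249583 (q = 4 - 1*249587 = 4 - 249587 = -249583)
√(z(G) + q) = √(0 - 249583) = √(-249583) = I*√249583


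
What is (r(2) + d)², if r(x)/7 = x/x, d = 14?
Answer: 441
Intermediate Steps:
r(x) = 7 (r(x) = 7*(x/x) = 7*1 = 7)
(r(2) + d)² = (7 + 14)² = 21² = 441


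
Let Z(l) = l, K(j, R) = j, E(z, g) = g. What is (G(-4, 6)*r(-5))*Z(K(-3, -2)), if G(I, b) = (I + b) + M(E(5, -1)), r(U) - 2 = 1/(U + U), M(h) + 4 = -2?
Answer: 114/5 ≈ 22.800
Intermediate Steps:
M(h) = -6 (M(h) = -4 - 2 = -6)
r(U) = 2 + 1/(2*U) (r(U) = 2 + 1/(U + U) = 2 + 1/(2*U))
G(I, b) = -6 + I + b (G(I, b) = (I + b) - 6 = -6 + I + b)
(G(-4, 6)*r(-5))*Z(K(-3, -2)) = ((-6 - 4 + 6)*(2 + (1/2)/(-5)))*(-3) = -4*(2 + (1/2)*(-1/5))*(-3) = -4*(2 - 1/10)*(-3) = -4*19/10*(-3) = -38/5*(-3) = 114/5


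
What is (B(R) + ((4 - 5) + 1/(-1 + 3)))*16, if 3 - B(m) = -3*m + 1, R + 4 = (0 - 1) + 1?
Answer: -168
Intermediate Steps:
R = -4 (R = -4 + ((0 - 1) + 1) = -4 + (-1 + 1) = -4 + 0 = -4)
B(m) = 2 + 3*m (B(m) = 3 - (-3*m + 1) = 3 - (1 - 3*m) = 3 + (-1 + 3*m) = 2 + 3*m)
(B(R) + ((4 - 5) + 1/(-1 + 3)))*16 = ((2 + 3*(-4)) + ((4 - 5) + 1/(-1 + 3)))*16 = ((2 - 12) + (-1 + 1/2))*16 = (-10 + (-1 + 1/2))*16 = (-10 - 1/2)*16 = -21/2*16 = -168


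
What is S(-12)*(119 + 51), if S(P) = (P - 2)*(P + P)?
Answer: 57120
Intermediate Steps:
S(P) = 2*P*(-2 + P) (S(P) = (-2 + P)*(2*P) = 2*P*(-2 + P))
S(-12)*(119 + 51) = (2*(-12)*(-2 - 12))*(119 + 51) = (2*(-12)*(-14))*170 = 336*170 = 57120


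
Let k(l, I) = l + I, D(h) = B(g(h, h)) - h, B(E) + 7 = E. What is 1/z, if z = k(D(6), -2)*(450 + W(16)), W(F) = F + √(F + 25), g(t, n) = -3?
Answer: -233/1954035 + √41/3908070 ≈ -0.00011760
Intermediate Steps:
B(E) = -7 + E
D(h) = -10 - h (D(h) = (-7 - 3) - h = -10 - h)
W(F) = F + √(25 + F)
k(l, I) = I + l
z = -8388 - 18*√41 (z = (-2 + (-10 - 1*6))*(450 + (16 + √(25 + 16))) = (-2 + (-10 - 6))*(450 + (16 + √41)) = (-2 - 16)*(466 + √41) = -18*(466 + √41) = -8388 - 18*√41 ≈ -8503.3)
1/z = 1/(-8388 - 18*√41)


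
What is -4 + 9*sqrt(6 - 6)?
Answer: -4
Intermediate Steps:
-4 + 9*sqrt(6 - 6) = -4 + 9*sqrt(0) = -4 + 9*0 = -4 + 0 = -4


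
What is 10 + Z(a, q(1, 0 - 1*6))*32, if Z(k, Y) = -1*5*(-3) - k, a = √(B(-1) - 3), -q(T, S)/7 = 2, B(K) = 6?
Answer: 490 - 32*√3 ≈ 434.57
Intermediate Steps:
q(T, S) = -14 (q(T, S) = -7*2 = -14)
a = √3 (a = √(6 - 3) = √3 ≈ 1.7320)
Z(k, Y) = 15 - k (Z(k, Y) = -5*(-3) - k = 15 - k)
10 + Z(a, q(1, 0 - 1*6))*32 = 10 + (15 - √3)*32 = 10 + (480 - 32*√3) = 490 - 32*√3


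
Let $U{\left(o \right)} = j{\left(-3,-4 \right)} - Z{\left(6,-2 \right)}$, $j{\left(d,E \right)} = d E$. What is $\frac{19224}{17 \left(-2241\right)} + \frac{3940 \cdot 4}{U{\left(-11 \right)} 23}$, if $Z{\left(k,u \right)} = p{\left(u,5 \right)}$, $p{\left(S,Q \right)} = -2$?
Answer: $\frac{11004048}{227171} \approx 48.44$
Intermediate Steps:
$j{\left(d,E \right)} = E d$
$Z{\left(k,u \right)} = -2$
$U{\left(o \right)} = 14$ ($U{\left(o \right)} = \left(-4\right) \left(-3\right) - -2 = 12 + 2 = 14$)
$\frac{19224}{17 \left(-2241\right)} + \frac{3940 \cdot 4}{U{\left(-11 \right)} 23} = \frac{19224}{17 \left(-2241\right)} + \frac{3940 \cdot 4}{14 \cdot 23} = \frac{19224}{-38097} + \frac{15760}{322} = 19224 \left(- \frac{1}{38097}\right) + 15760 \cdot \frac{1}{322} = - \frac{712}{1411} + \frac{7880}{161} = \frac{11004048}{227171}$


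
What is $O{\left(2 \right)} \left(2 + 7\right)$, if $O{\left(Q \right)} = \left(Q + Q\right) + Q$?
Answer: $54$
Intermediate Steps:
$O{\left(Q \right)} = 3 Q$ ($O{\left(Q \right)} = 2 Q + Q = 3 Q$)
$O{\left(2 \right)} \left(2 + 7\right) = 3 \cdot 2 \left(2 + 7\right) = 6 \cdot 9 = 54$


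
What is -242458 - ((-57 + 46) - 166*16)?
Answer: -239791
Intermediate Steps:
-242458 - ((-57 + 46) - 166*16) = -242458 - (-11 - 2656) = -242458 - 1*(-2667) = -242458 + 2667 = -239791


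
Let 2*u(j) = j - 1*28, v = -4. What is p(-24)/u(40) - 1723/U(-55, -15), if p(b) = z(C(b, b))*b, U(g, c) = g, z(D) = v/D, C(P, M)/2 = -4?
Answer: 1613/55 ≈ 29.327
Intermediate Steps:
C(P, M) = -8 (C(P, M) = 2*(-4) = -8)
z(D) = -4/D
u(j) = -14 + j/2 (u(j) = (j - 1*28)/2 = (j - 28)/2 = (-28 + j)/2 = -14 + j/2)
p(b) = b/2 (p(b) = (-4/(-8))*b = (-4*(-1/8))*b = b/2)
p(-24)/u(40) - 1723/U(-55, -15) = ((1/2)*(-24))/(-14 + (1/2)*40) - 1723/(-55) = -12/(-14 + 20) - 1723*(-1/55) = -12/6 + 1723/55 = -12*1/6 + 1723/55 = -2 + 1723/55 = 1613/55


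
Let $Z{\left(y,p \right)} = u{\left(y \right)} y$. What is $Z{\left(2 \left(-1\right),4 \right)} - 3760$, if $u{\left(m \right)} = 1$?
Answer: $-3762$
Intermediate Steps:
$Z{\left(y,p \right)} = y$ ($Z{\left(y,p \right)} = 1 y = y$)
$Z{\left(2 \left(-1\right),4 \right)} - 3760 = 2 \left(-1\right) - 3760 = -2 - 3760 = -3762$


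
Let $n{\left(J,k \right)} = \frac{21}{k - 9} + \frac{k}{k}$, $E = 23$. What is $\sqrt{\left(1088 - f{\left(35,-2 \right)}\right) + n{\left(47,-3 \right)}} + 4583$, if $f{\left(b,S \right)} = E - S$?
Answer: $4583 + \frac{\sqrt{4249}}{2} \approx 4615.6$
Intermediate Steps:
$f{\left(b,S \right)} = 23 - S$
$n{\left(J,k \right)} = 1 + \frac{21}{-9 + k}$ ($n{\left(J,k \right)} = \frac{21}{-9 + k} + 1 = 1 + \frac{21}{-9 + k}$)
$\sqrt{\left(1088 - f{\left(35,-2 \right)}\right) + n{\left(47,-3 \right)}} + 4583 = \sqrt{\left(1088 - \left(23 - -2\right)\right) + \frac{12 - 3}{-9 - 3}} + 4583 = \sqrt{\left(1088 - \left(23 + 2\right)\right) + \frac{1}{-12} \cdot 9} + 4583 = \sqrt{\left(1088 - 25\right) - \frac{3}{4}} + 4583 = \sqrt{1063 - \frac{3}{4}} + 4583 = \sqrt{\frac{4249}{4}} + 4583 = \frac{\sqrt{4249}}{2} + 4583 = 4583 + \frac{\sqrt{4249}}{2}$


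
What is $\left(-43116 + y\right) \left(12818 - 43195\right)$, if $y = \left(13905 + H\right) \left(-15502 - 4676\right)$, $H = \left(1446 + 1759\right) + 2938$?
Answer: $12289673315820$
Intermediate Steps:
$H = 6143$ ($H = 3205 + 2938 = 6143$)
$y = -404528544$ ($y = \left(13905 + 6143\right) \left(-15502 - 4676\right) = 20048 \left(-20178\right) = -404528544$)
$\left(-43116 + y\right) \left(12818 - 43195\right) = \left(-43116 - 404528544\right) \left(12818 - 43195\right) = \left(-404571660\right) \left(-30377\right) = 12289673315820$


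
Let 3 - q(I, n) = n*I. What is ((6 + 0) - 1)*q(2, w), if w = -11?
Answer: 125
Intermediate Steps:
q(I, n) = 3 - I*n (q(I, n) = 3 - n*I = 3 - I*n)
((6 + 0) - 1)*q(2, w) = ((6 + 0) - 1)*(3 - 1*2*(-11)) = (6 - 1)*(3 + 22) = 5*25 = 125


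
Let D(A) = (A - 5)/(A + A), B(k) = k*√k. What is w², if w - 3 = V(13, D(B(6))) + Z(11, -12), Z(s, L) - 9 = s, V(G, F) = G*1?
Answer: 1296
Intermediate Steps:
B(k) = k^(3/2)
D(A) = (-5 + A)/(2*A) (D(A) = (-5 + A)/((2*A)) = (-5 + A)*(1/(2*A)) = (-5 + A)/(2*A))
V(G, F) = G
Z(s, L) = 9 + s
w = 36 (w = 3 + (13 + (9 + 11)) = 3 + (13 + 20) = 3 + 33 = 36)
w² = 36² = 1296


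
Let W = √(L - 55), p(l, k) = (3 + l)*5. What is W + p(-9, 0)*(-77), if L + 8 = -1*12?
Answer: 2310 + 5*I*√3 ≈ 2310.0 + 8.6602*I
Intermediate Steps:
p(l, k) = 15 + 5*l
L = -20 (L = -8 - 1*12 = -8 - 12 = -20)
W = 5*I*√3 (W = √(-20 - 55) = √(-75) = 5*I*√3 ≈ 8.6602*I)
W + p(-9, 0)*(-77) = 5*I*√3 + (15 + 5*(-9))*(-77) = 5*I*√3 + (15 - 45)*(-77) = 5*I*√3 - 30*(-77) = 5*I*√3 + 2310 = 2310 + 5*I*√3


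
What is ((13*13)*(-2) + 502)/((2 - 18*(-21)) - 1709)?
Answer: -164/1329 ≈ -0.12340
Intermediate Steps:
((13*13)*(-2) + 502)/((2 - 18*(-21)) - 1709) = (169*(-2) + 502)/((2 + 378) - 1709) = (-338 + 502)/(380 - 1709) = 164/(-1329) = 164*(-1/1329) = -164/1329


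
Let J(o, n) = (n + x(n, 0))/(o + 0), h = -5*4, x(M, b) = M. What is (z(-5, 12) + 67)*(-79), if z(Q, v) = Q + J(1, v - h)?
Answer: -9954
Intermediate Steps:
h = -20
J(o, n) = 2*n/o (J(o, n) = (n + n)/(o + 0) = (2*n)/o = 2*n/o)
z(Q, v) = 40 + Q + 2*v (z(Q, v) = Q + 2*(v - 1*(-20))/1 = Q + 2*(v + 20)*1 = Q + 2*(20 + v)*1 = Q + (40 + 2*v) = 40 + Q + 2*v)
(z(-5, 12) + 67)*(-79) = ((40 - 5 + 2*12) + 67)*(-79) = ((40 - 5 + 24) + 67)*(-79) = (59 + 67)*(-79) = 126*(-79) = -9954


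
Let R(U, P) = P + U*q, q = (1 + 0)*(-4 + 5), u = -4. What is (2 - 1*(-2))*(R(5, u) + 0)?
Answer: 4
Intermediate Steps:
q = 1 (q = 1*1 = 1)
R(U, P) = P + U (R(U, P) = P + U*1 = P + U)
(2 - 1*(-2))*(R(5, u) + 0) = (2 - 1*(-2))*((-4 + 5) + 0) = (2 + 2)*(1 + 0) = 4*1 = 4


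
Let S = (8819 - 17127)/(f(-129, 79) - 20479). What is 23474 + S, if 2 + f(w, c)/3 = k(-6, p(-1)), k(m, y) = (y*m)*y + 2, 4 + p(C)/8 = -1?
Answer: 1156783554/49279 ≈ 23474.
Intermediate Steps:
p(C) = -40 (p(C) = -32 + 8*(-1) = -32 - 8 = -40)
k(m, y) = 2 + m*y² (k(m, y) = (m*y)*y + 2 = m*y² + 2 = 2 + m*y²)
f(w, c) = -28800 (f(w, c) = -6 + 3*(2 - 6*(-40)²) = -6 + 3*(2 - 6*1600) = -6 + 3*(2 - 9600) = -6 + 3*(-9598) = -6 - 28794 = -28800)
S = 8308/49279 (S = (8819 - 17127)/(-28800 - 20479) = -8308/(-49279) = -8308*(-1/49279) = 8308/49279 ≈ 0.16859)
23474 + S = 23474 + 8308/49279 = 1156783554/49279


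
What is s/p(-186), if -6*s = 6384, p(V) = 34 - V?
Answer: -266/55 ≈ -4.8364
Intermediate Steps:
s = -1064 (s = -1/6*6384 = -1064)
s/p(-186) = -1064/(34 - 1*(-186)) = -1064/(34 + 186) = -1064/220 = -1064*1/220 = -266/55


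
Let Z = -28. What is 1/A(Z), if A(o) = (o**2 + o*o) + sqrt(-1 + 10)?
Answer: 1/1571 ≈ 0.00063654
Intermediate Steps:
A(o) = 3 + 2*o**2 (A(o) = (o**2 + o**2) + sqrt(9) = 2*o**2 + 3 = 3 + 2*o**2)
1/A(Z) = 1/(3 + 2*(-28)**2) = 1/(3 + 2*784) = 1/(3 + 1568) = 1/1571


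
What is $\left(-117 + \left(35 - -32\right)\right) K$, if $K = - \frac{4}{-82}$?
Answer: $- \frac{100}{41} \approx -2.439$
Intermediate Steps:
$K = \frac{2}{41}$ ($K = \left(-4\right) \left(- \frac{1}{82}\right) = \frac{2}{41} \approx 0.048781$)
$\left(-117 + \left(35 - -32\right)\right) K = \left(-117 + \left(35 - -32\right)\right) \frac{2}{41} = \left(-117 + \left(35 + 32\right)\right) \frac{2}{41} = \left(-117 + 67\right) \frac{2}{41} = \left(-50\right) \frac{2}{41} = - \frac{100}{41}$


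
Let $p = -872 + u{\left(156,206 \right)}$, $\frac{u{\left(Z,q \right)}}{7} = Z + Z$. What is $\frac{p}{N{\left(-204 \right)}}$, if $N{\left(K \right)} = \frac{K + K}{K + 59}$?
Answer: $\frac{23780}{51} \approx 466.27$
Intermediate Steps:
$u{\left(Z,q \right)} = 14 Z$ ($u{\left(Z,q \right)} = 7 \left(Z + Z\right) = 7 \cdot 2 Z = 14 Z$)
$N{\left(K \right)} = \frac{2 K}{59 + K}$
$p = 1312$ ($p = -872 + 14 \cdot 156 = -872 + 2184 = 1312$)
$\frac{p}{N{\left(-204 \right)}} = \frac{1312}{2 \left(-204\right) \frac{1}{59 - 204}} = \frac{1312}{2 \left(-204\right) \frac{1}{-145}} = \frac{1312}{2 \left(-204\right) \left(- \frac{1}{145}\right)} = \frac{1312}{\frac{408}{145}} = 1312 \cdot \frac{145}{408} = \frac{23780}{51}$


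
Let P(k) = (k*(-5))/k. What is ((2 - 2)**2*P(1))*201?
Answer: 0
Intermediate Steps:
P(k) = -5 (P(k) = (-5*k)/k = -5)
((2 - 2)**2*P(1))*201 = ((2 - 2)**2*(-5))*201 = (0**2*(-5))*201 = (0*(-5))*201 = 0*201 = 0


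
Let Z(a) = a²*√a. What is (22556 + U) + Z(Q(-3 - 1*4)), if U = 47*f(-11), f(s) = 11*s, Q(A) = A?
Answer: 16869 + 49*I*√7 ≈ 16869.0 + 129.64*I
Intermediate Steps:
U = -5687 (U = 47*(11*(-11)) = 47*(-121) = -5687)
Z(a) = a^(5/2)
(22556 + U) + Z(Q(-3 - 1*4)) = (22556 - 5687) + (-3 - 1*4)^(5/2) = 16869 + (-3 - 4)^(5/2) = 16869 + (-7)^(5/2) = 16869 + 49*I*√7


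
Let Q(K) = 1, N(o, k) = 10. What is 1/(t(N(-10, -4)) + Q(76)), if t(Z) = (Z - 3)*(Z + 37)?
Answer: 1/330 ≈ 0.0030303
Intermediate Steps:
t(Z) = (-3 + Z)*(37 + Z)
1/(t(N(-10, -4)) + Q(76)) = 1/((-111 + 10² + 34*10) + 1) = 1/((-111 + 100 + 340) + 1) = 1/(329 + 1) = 1/330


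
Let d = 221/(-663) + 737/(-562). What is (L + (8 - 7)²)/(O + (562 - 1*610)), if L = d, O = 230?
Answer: -1087/306852 ≈ -0.0035424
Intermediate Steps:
d = -2773/1686 (d = 221*(-1/663) + 737*(-1/562) = -⅓ - 737/562 = -2773/1686 ≈ -1.6447)
L = -2773/1686 ≈ -1.6447
(L + (8 - 7)²)/(O + (562 - 1*610)) = (-2773/1686 + (8 - 7)²)/(230 + (562 - 1*610)) = (-2773/1686 + 1²)/(230 + (562 - 610)) = (-2773/1686 + 1)/(230 - 48) = -1087/1686/182 = (1/182)*(-1087/1686) = -1087/306852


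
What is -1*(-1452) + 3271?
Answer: 4723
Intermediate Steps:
-1*(-1452) + 3271 = 1452 + 3271 = 4723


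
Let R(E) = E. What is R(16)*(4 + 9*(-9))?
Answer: -1232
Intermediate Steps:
R(16)*(4 + 9*(-9)) = 16*(4 + 9*(-9)) = 16*(4 - 81) = 16*(-77) = -1232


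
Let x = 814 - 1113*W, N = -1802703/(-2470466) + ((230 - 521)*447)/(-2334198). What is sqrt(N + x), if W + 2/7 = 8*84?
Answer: I*sqrt(172455414519809196014816637737)/480546399689 ≈ 864.18*I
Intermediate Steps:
N = 377434711923/480546399689 (N = -1802703*(-1/2470466) - 291*447*(-1/2334198) = 1802703/2470466 - 130077*(-1/2334198) = 1802703/2470466 + 43359/778066 = 377434711923/480546399689 ≈ 0.78543)
W = 4702/7 (W = -2/7 + 8*84 = -2/7 + 672 = 4702/7 ≈ 671.71)
x = -746804 (x = 814 - 1113*4702/7 = 814 - 747618 = -746804)
sqrt(N + x) = sqrt(377434711923/480546399689 - 746804) = sqrt(-358873596038632033/480546399689) = I*sqrt(172455414519809196014816637737)/480546399689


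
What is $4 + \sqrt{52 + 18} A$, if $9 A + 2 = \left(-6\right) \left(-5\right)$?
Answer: $4 + \frac{28 \sqrt{70}}{9} \approx 30.029$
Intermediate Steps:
$A = \frac{28}{9}$ ($A = - \frac{2}{9} + \frac{\left(-6\right) \left(-5\right)}{9} = - \frac{2}{9} + \frac{1}{9} \cdot 30 = - \frac{2}{9} + \frac{10}{3} = \frac{28}{9} \approx 3.1111$)
$4 + \sqrt{52 + 18} A = 4 + \sqrt{52 + 18} \cdot \frac{28}{9} = 4 + \sqrt{70} \cdot \frac{28}{9} = 4 + \frac{28 \sqrt{70}}{9}$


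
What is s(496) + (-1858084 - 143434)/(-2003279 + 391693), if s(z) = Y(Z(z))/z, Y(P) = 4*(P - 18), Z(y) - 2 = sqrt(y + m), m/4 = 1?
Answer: 27800357/24979583 + 5*sqrt(5)/62 ≈ 1.2933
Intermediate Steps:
m = 4 (m = 4*1 = 4)
Z(y) = 2 + sqrt(4 + y) (Z(y) = 2 + sqrt(y + 4) = 2 + sqrt(4 + y))
Y(P) = -72 + 4*P (Y(P) = 4*(-18 + P) = -72 + 4*P)
s(z) = (-64 + 4*sqrt(4 + z))/z (s(z) = (-72 + 4*(2 + sqrt(4 + z)))/z = (-72 + (8 + 4*sqrt(4 + z)))/z = (-64 + 4*sqrt(4 + z))/z)
s(496) + (-1858084 - 143434)/(-2003279 + 391693) = 4*(-16 + sqrt(4 + 496))/496 + (-1858084 - 143434)/(-2003279 + 391693) = 4*(1/496)*(-16 + sqrt(500)) - 2001518/(-1611586) = 4*(1/496)*(-16 + 10*sqrt(5)) - 2001518*(-1/1611586) = (-4/31 + 5*sqrt(5)/62) + 1000759/805793 = 27800357/24979583 + 5*sqrt(5)/62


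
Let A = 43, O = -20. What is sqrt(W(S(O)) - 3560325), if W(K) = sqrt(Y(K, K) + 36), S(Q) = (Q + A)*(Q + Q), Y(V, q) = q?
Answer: sqrt(-3560325 + 2*I*sqrt(221)) ≈ 0.008 + 1886.9*I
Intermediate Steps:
S(Q) = 2*Q*(43 + Q) (S(Q) = (Q + 43)*(Q + Q) = (43 + Q)*(2*Q) = 2*Q*(43 + Q))
W(K) = sqrt(36 + K) (W(K) = sqrt(K + 36) = sqrt(36 + K))
sqrt(W(S(O)) - 3560325) = sqrt(sqrt(36 + 2*(-20)*(43 - 20)) - 3560325) = sqrt(sqrt(36 + 2*(-20)*23) - 3560325) = sqrt(sqrt(36 - 920) - 3560325) = sqrt(sqrt(-884) - 3560325) = sqrt(2*I*sqrt(221) - 3560325) = sqrt(-3560325 + 2*I*sqrt(221))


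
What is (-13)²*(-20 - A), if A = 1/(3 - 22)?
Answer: -64051/19 ≈ -3371.1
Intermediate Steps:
A = -1/19 (A = 1/(-19) = -1/19 ≈ -0.052632)
(-13)²*(-20 - A) = (-13)²*(-20 - 1*(-1/19)) = 169*(-20 + 1/19) = 169*(-379/19) = -64051/19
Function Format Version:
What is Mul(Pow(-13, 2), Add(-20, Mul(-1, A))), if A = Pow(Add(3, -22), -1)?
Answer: Rational(-64051, 19) ≈ -3371.1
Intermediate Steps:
A = Rational(-1, 19) (A = Pow(-19, -1) = Rational(-1, 19) ≈ -0.052632)
Mul(Pow(-13, 2), Add(-20, Mul(-1, A))) = Mul(Pow(-13, 2), Add(-20, Mul(-1, Rational(-1, 19)))) = Mul(169, Add(-20, Rational(1, 19))) = Mul(169, Rational(-379, 19)) = Rational(-64051, 19)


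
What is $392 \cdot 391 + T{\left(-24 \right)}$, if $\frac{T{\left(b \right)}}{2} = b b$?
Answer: $154424$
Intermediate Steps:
$T{\left(b \right)} = 2 b^{2}$ ($T{\left(b \right)} = 2 b b = 2 b^{2}$)
$392 \cdot 391 + T{\left(-24 \right)} = 392 \cdot 391 + 2 \left(-24\right)^{2} = 153272 + 2 \cdot 576 = 153272 + 1152 = 154424$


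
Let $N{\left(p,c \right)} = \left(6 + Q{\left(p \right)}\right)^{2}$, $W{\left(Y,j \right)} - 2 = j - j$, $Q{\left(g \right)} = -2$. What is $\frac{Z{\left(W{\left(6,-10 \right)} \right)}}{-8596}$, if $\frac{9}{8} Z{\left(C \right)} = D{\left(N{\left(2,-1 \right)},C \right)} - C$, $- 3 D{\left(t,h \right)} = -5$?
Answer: $\frac{2}{58023} \approx 3.4469 \cdot 10^{-5}$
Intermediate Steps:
$W{\left(Y,j \right)} = 2$ ($W{\left(Y,j \right)} = 2 + \left(j - j\right) = 2 + 0 = 2$)
$N{\left(p,c \right)} = 16$ ($N{\left(p,c \right)} = \left(6 - 2\right)^{2} = 4^{2} = 16$)
$D{\left(t,h \right)} = \frac{5}{3}$ ($D{\left(t,h \right)} = \left(- \frac{1}{3}\right) \left(-5\right) = \frac{5}{3}$)
$Z{\left(C \right)} = \frac{40}{27} - \frac{8 C}{9}$ ($Z{\left(C \right)} = \frac{8 \left(\frac{5}{3} - C\right)}{9} = \frac{40}{27} - \frac{8 C}{9}$)
$\frac{Z{\left(W{\left(6,-10 \right)} \right)}}{-8596} = \frac{\frac{40}{27} - \frac{16}{9}}{-8596} = \left(\frac{40}{27} - \frac{16}{9}\right) \left(- \frac{1}{8596}\right) = \left(- \frac{8}{27}\right) \left(- \frac{1}{8596}\right) = \frac{2}{58023}$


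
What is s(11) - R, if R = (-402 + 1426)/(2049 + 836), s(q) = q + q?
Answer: 62446/2885 ≈ 21.645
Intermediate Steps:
s(q) = 2*q
R = 1024/2885 ≈ 0.35494
s(11) - R = 2*11 - 1*1024/2885 = 22 - 1024/2885 = 62446/2885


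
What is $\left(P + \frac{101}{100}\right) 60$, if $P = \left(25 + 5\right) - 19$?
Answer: $\frac{3603}{5} \approx 720.6$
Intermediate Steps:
$P = 11$ ($P = 30 - 19 = 11$)
$\left(P + \frac{101}{100}\right) 60 = \left(11 + \frac{101}{100}\right) 60 = \frac{1201}{100} \cdot 60 = \frac{3603}{5}$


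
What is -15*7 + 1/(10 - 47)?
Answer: -3886/37 ≈ -105.03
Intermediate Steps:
-15*7 + 1/(10 - 47) = -105 + 1/(-37) = -105 - 1/37 = -3886/37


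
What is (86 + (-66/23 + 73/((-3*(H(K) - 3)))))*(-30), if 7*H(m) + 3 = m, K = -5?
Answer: -1780970/667 ≈ -2670.1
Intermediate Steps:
H(m) = -3/7 + m/7
(86 + (-66/23 + 73/((-3*(H(K) - 3)))))*(-30) = (86 + (-66/23 + 73/((-3*((-3/7 + (1/7)*(-5)) - 3)))))*(-30) = (86 + (-66*1/23 + 73/((-3*((-3/7 - 5/7) - 3)))))*(-30) = (86 + (-66/23 + 73/((-3*(-8/7 - 3)))))*(-30) = (86 + (-66/23 + 73/((-3*(-29/7)))))*(-30) = (86 + (-66/23 + 73/(87/7)))*(-30) = (86 + (-66/23 + 73*(7/87)))*(-30) = (86 + (-66/23 + 511/87))*(-30) = (86 + 6011/2001)*(-30) = (178097/2001)*(-30) = -1780970/667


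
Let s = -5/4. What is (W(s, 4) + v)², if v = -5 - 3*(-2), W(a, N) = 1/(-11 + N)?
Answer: 36/49 ≈ 0.73469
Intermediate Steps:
s = -5/4 (s = -5*¼ = -5/4 ≈ -1.2500)
v = 1 (v = -5 + 6 = 1)
(W(s, 4) + v)² = (1/(-11 + 4) + 1)² = (1/(-7) + 1)² = (-⅐ + 1)² = (6/7)² = 36/49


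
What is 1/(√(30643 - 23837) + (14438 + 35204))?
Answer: 24821/1232160679 - √6806/2464321358 ≈ 2.0111e-5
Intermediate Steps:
1/(√(30643 - 23837) + (14438 + 35204)) = 1/(√6806 + 49642) = 1/(49642 + √6806)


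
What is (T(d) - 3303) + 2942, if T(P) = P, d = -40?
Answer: -401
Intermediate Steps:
(T(d) - 3303) + 2942 = (-40 - 3303) + 2942 = -3343 + 2942 = -401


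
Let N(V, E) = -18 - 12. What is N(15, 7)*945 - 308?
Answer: -28658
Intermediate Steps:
N(V, E) = -30
N(15, 7)*945 - 308 = -30*945 - 308 = -28350 - 308 = -28658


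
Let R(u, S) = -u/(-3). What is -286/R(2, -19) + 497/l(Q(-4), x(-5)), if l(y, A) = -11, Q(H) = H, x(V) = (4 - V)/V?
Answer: -5216/11 ≈ -474.18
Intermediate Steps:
x(V) = (4 - V)/V
R(u, S) = u/3 (R(u, S) = -u*(-1/3) = u/3)
-286/R(2, -19) + 497/l(Q(-4), x(-5)) = -286/((1/3)*2) + 497/(-11) = -286/2/3 + 497*(-1/11) = -286*3/2 - 497/11 = -429 - 497/11 = -5216/11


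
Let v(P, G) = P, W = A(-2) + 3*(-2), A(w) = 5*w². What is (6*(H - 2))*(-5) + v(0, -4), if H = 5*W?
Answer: -2040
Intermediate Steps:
W = 14 (W = 5*(-2)² + 3*(-2) = 5*4 - 6 = 20 - 6 = 14)
H = 70 (H = 5*14 = 70)
(6*(H - 2))*(-5) + v(0, -4) = (6*(70 - 2))*(-5) + 0 = (6*68)*(-5) + 0 = 408*(-5) + 0 = -2040 + 0 = -2040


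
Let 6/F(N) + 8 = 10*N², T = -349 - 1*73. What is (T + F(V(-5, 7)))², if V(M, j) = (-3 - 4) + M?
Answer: 91294018201/512656 ≈ 1.7808e+5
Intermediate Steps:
V(M, j) = -7 + M
T = -422 (T = -349 - 73 = -422)
F(N) = 6/(-8 + 10*N²)
(T + F(V(-5, 7)))² = (-422 + 3/(-4 + 5*(-7 - 5)²))² = (-422 + 3/(-4 + 5*(-12)²))² = (-422 + 3/(-4 + 5*144))² = (-422 + 3/(-4 + 720))² = (-422 + 3/716)² = (-302149/716)² = 91294018201/512656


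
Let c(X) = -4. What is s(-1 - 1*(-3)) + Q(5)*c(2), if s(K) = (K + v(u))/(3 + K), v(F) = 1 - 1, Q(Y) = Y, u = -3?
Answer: -98/5 ≈ -19.600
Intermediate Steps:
v(F) = 0
s(K) = K/(3 + K) (s(K) = (K + 0)/(3 + K) = K/(3 + K))
s(-1 - 1*(-3)) + Q(5)*c(2) = (-1 - 1*(-3))/(3 + (-1 - 1*(-3))) + 5*(-4) = (-1 + 3)/(3 + (-1 + 3)) - 20 = 2/(3 + 2) - 20 = 2/5 - 20 = 2*(⅕) - 20 = ⅖ - 20 = -98/5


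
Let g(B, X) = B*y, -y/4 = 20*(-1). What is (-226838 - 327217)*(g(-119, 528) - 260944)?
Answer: 149851931520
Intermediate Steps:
y = 80 (y = -80*(-1) = -4*(-20) = 80)
g(B, X) = 80*B (g(B, X) = B*80 = 80*B)
(-226838 - 327217)*(g(-119, 528) - 260944) = (-226838 - 327217)*(80*(-119) - 260944) = -554055*(-9520 - 260944) = -554055*(-270464) = 149851931520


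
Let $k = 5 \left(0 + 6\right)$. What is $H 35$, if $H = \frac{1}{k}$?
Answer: $\frac{7}{6} \approx 1.1667$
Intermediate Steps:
$k = 30$ ($k = 5 \cdot 6 = 30$)
$H = \frac{1}{30} \approx 0.033333$
$H 35 = \frac{1}{30} \cdot 35 = \frac{7}{6}$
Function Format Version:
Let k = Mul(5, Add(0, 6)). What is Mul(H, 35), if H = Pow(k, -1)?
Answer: Rational(7, 6) ≈ 1.1667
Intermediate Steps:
k = 30 (k = Mul(5, 6) = 30)
H = Rational(1, 30) (H = Pow(30, -1) = Rational(1, 30) ≈ 0.033333)
Mul(H, 35) = Mul(Rational(1, 30), 35) = Rational(7, 6)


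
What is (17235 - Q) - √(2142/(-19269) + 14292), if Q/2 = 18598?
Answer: -19961 - √65512317694/2141 ≈ -20081.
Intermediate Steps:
Q = 37196 (Q = 2*18598 = 37196)
(17235 - Q) - √(2142/(-19269) + 14292) = (17235 - 1*37196) - √(2142/(-19269) + 14292) = (17235 - 37196) - √(2142*(-1/19269) + 14292) = -19961 - √(-238/2141 + 14292) = -19961 - √(30598934/2141) = -19961 - √65512317694/2141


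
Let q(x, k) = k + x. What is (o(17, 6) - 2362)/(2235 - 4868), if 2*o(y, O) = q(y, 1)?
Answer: 2353/2633 ≈ 0.89366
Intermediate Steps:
o(y, O) = ½ + y/2 (o(y, O) = (1 + y)/2 = ½ + y/2)
(o(17, 6) - 2362)/(2235 - 4868) = ((½ + (½)*17) - 2362)/(2235 - 4868) = ((½ + 17/2) - 2362)/(-2633) = (9 - 2362)*(-1/2633) = -2353*(-1/2633) = 2353/2633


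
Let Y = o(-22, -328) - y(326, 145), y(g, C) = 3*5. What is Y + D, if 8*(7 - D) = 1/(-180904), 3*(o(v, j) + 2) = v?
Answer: -75256061/4341696 ≈ -17.333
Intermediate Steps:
o(v, j) = -2 + v/3
y(g, C) = 15
D = 10130625/1447232 (D = 7 - ⅛/(-180904) = 7 - ⅛*(-1/180904) = 7 + 1/1447232 = 10130625/1447232 ≈ 7.0000)
Y = -73/3 (Y = (-2 + (⅓)*(-22)) - 1*15 = (-2 - 22/3) - 15 = -28/3 - 15 = -73/3 ≈ -24.333)
Y + D = -73/3 + 10130625/1447232 = -75256061/4341696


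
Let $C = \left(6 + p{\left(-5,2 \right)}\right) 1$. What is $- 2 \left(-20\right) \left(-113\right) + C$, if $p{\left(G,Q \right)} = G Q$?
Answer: $-4524$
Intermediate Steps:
$C = -4$ ($C = \left(6 - 10\right) 1 = \left(-4\right) 1 = -4$)
$- 2 \left(-20\right) \left(-113\right) + C = - 2 \left(-20\right) \left(-113\right) - 4 = \left(-1\right) \left(-40\right) \left(-113\right) - 4 = 40 \left(-113\right) - 4 = -4520 - 4 = -4524$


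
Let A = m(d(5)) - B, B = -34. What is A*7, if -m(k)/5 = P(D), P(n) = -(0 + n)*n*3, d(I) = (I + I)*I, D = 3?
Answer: 1183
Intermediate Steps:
d(I) = 2*I² (d(I) = (2*I)*I = 2*I²)
P(n) = -3*n² (P(n) = -n*n*3 = -n²*3 = -3*n²)
m(k) = 135 (m(k) = -(-15)*3² = -(-15)*9 = -5*(-27) = 135)
A = 169 (A = 135 - 1*(-34) = 135 + 34 = 169)
A*7 = 169*7 = 1183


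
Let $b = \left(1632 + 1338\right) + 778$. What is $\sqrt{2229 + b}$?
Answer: $\sqrt{5977} \approx 77.311$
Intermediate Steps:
$b = 3748$ ($b = 2970 + 778 = 3748$)
$\sqrt{2229 + b} = \sqrt{2229 + 3748} = \sqrt{5977}$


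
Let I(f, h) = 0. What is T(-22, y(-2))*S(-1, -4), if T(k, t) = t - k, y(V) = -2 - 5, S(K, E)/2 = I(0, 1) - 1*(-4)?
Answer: 120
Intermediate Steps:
S(K, E) = 8 (S(K, E) = 2*(0 - 1*(-4)) = 2*(0 + 4) = 2*4 = 8)
y(V) = -7
T(-22, y(-2))*S(-1, -4) = (-7 - 1*(-22))*8 = (-7 + 22)*8 = 15*8 = 120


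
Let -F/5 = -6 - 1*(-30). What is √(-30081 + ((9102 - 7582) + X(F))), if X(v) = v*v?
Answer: 119*I ≈ 119.0*I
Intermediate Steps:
F = -120 (F = -5*(-6 - 1*(-30)) = -5*(-6 + 30) = -5*24 = -120)
X(v) = v²
√(-30081 + ((9102 - 7582) + X(F))) = √(-30081 + ((9102 - 7582) + (-120)²)) = √(-30081 + (1520 + 14400)) = √(-30081 + 15920) = √(-14161) = 119*I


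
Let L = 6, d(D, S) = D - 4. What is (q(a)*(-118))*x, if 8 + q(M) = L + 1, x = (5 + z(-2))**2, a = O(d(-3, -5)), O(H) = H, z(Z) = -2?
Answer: 1062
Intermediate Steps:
d(D, S) = -4 + D
a = -7 (a = -4 - 3 = -7)
x = 9 (x = (5 - 2)**2 = 3**2 = 9)
q(M) = -1 (q(M) = -8 + (6 + 1) = -8 + 7 = -1)
(q(a)*(-118))*x = -1*(-118)*9 = 118*9 = 1062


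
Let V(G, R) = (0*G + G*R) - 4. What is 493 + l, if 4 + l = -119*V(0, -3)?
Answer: 965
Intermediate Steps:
V(G, R) = -4 + G*R (V(G, R) = (0 + G*R) - 4 = G*R - 4 = -4 + G*R)
l = 472 (l = -4 - 119*(-4 + 0*(-3)) = -4 - 119*(-4 + 0) = -4 - 119*(-4) = -4 + 476 = 472)
493 + l = 493 + 472 = 965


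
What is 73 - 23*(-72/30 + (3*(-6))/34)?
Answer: 11932/85 ≈ 140.38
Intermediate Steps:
73 - 23*(-72/30 + (3*(-6))/34) = 73 - 23*(-72*1/30 - 18*1/34) = 73 - 23*(-12/5 - 9/17) = 73 - 23*(-249/85) = 73 + 5727/85 = 11932/85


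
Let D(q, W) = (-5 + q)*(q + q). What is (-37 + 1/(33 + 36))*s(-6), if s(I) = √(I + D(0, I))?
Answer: -2552*I*√6/69 ≈ -90.596*I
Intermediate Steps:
D(q, W) = 2*q*(-5 + q) (D(q, W) = (-5 + q)*(2*q) = 2*q*(-5 + q))
s(I) = √I (s(I) = √(I + 2*0*(-5 + 0)) = √(I + 2*0*(-5)) = √(I + 0) = √I)
(-37 + 1/(33 + 36))*s(-6) = (-37 + 1/(33 + 36))*√(-6) = (-37 + 1/69)*(I*√6) = -2552*I*√6/69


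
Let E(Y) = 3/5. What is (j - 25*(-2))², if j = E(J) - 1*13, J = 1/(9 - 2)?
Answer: 35344/25 ≈ 1413.8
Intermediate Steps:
J = ⅐ (J = 1/7 = ⅐ ≈ 0.14286)
E(Y) = ⅗ (E(Y) = 3*(⅕) = ⅗)
j = -62/5 (j = ⅗ - 1*13 = ⅗ - 13 = -62/5 ≈ -12.400)
(j - 25*(-2))² = (-62/5 - 25*(-2))² = (-62/5 + 50)² = (188/5)² = 35344/25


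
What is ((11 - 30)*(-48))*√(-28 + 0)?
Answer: 1824*I*√7 ≈ 4825.9*I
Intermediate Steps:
((11 - 30)*(-48))*√(-28 + 0) = (-19*(-48))*√(-28) = 912*(2*I*√7) = 1824*I*√7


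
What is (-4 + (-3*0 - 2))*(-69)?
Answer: 414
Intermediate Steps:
(-4 + (-3*0 - 2))*(-69) = (-4 + (0 - 2))*(-69) = (-4 - 2)*(-69) = -6*(-69) = 414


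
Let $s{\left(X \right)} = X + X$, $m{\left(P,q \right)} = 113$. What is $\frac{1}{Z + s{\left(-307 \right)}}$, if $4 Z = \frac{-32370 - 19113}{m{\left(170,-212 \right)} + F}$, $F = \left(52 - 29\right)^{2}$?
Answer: $- \frac{856}{542745} \approx -0.0015772$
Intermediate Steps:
$s{\left(X \right)} = 2 X$
$F = 529$ ($F = 23^{2} = 529$)
$Z = - \frac{17161}{856}$ ($Z = \frac{\left(-32370 - 19113\right) \frac{1}{113 + 529}}{4} = \frac{\left(-51483\right) \frac{1}{642}}{4} = \frac{1}{4} \left(- \frac{17161}{214}\right) = - \frac{17161}{856} \approx -20.048$)
$\frac{1}{Z + s{\left(-307 \right)}} = \frac{1}{- \frac{17161}{856} + 2 \left(-307\right)} = \frac{1}{- \frac{17161}{856} - 614} = \frac{1}{- \frac{542745}{856}} = - \frac{856}{542745}$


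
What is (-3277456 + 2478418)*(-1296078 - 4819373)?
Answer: 4886477736138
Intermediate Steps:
(-3277456 + 2478418)*(-1296078 - 4819373) = -799038*(-6115451) = 4886477736138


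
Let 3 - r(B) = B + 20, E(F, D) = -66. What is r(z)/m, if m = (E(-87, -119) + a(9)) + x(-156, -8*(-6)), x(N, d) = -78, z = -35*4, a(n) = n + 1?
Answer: -123/134 ≈ -0.91791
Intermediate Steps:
a(n) = 1 + n
z = -140
r(B) = -17 - B (r(B) = 3 - (B + 20) = 3 - (20 + B) = 3 + (-20 - B) = -17 - B)
m = -134 (m = (-66 + (1 + 9)) - 78 = (-66 + 10) - 78 = -56 - 78 = -134)
r(z)/m = (-17 - 1*(-140))/(-134) = (-17 + 140)*(-1/134) = 123*(-1/134) = -123/134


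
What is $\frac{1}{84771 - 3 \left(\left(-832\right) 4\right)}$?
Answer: $\frac{1}{94755} \approx 1.0554 \cdot 10^{-5}$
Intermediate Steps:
$\frac{1}{84771 - 3 \left(\left(-832\right) 4\right)} = \frac{1}{84771 - -9984} = \frac{1}{84771 + 9984} = \frac{1}{94755}$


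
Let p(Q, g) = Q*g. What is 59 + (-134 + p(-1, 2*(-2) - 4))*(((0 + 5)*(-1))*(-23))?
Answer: -14431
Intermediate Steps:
59 + (-134 + p(-1, 2*(-2) - 4))*(((0 + 5)*(-1))*(-23)) = 59 + (-134 - (2*(-2) - 4))*(((0 + 5)*(-1))*(-23)) = 59 + (-134 - (-4 - 4))*((5*(-1))*(-23)) = 59 + (-134 - 1*(-8))*(-5*(-23)) = 59 + (-134 + 8)*115 = 59 - 126*115 = 59 - 14490 = -14431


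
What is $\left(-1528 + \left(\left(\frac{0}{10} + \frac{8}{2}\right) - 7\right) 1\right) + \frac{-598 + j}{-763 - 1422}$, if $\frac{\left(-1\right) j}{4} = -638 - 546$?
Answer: $- \frac{3349373}{2185} \approx -1532.9$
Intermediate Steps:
$j = 4736$ ($j = - 4 \left(-638 - 546\right) = \left(-4\right) \left(-1184\right) = 4736$)
$\left(-1528 + \left(\left(\frac{0}{10} + \frac{8}{2}\right) - 7\right) 1\right) + \frac{-598 + j}{-763 - 1422} = \left(-1528 + \left(\left(\frac{0}{10} + \frac{8}{2}\right) - 7\right) 1\right) + \frac{-598 + 4736}{-763 - 1422} = \left(-1528 + \left(\left(0 \cdot \frac{1}{10} + 8 \cdot \frac{1}{2}\right) - 7\right) 1\right) + \frac{4138}{-2185} = \left(-1528 + \left(\left(0 + 4\right) - 7\right) 1\right) + 4138 \left(- \frac{1}{2185}\right) = \left(-1528 + \left(4 - 7\right) 1\right) - \frac{4138}{2185} = \left(-1528 - 3\right) - \frac{4138}{2185} = -1531 - \frac{4138}{2185} = - \frac{3349373}{2185}$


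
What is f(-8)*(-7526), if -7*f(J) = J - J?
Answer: 0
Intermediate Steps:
f(J) = 0 (f(J) = -(J - J)/7 = -⅐*0 = 0)
f(-8)*(-7526) = 0*(-7526) = 0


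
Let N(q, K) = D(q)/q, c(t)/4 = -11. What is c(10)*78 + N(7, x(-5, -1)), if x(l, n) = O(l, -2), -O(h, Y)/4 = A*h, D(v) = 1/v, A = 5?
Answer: -168167/49 ≈ -3432.0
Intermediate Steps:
c(t) = -44 (c(t) = 4*(-11) = -44)
O(h, Y) = -20*h
x(l, n) = -20*l
N(q, K) = q⁻² (N(q, K) = 1/(q*q) = q⁻²)
c(10)*78 + N(7, x(-5, -1)) = -44*78 + 7⁻² = -3432 + 1/49 = -168167/49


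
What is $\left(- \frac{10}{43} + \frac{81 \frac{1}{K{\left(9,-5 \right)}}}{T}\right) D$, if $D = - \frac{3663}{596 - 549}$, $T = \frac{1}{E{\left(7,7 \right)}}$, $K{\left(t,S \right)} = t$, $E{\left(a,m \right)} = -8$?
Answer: $\frac{11377278}{2021} \approx 5629.5$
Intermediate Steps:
$T = - \frac{1}{8}$ ($T = \frac{1}{-8} = - \frac{1}{8} \approx -0.125$)
$D = - \frac{3663}{47}$ ($D = - \frac{3663}{596 - 549} = - \frac{3663}{47} \approx -77.936$)
$\left(- \frac{10}{43} + \frac{81 \frac{1}{K{\left(9,-5 \right)}}}{T}\right) D = \left(- \frac{10}{43} + \frac{81 \cdot \frac{1}{9}}{- \frac{1}{8}}\right) \left(- \frac{3663}{47}\right) = \left(\left(-10\right) \frac{1}{43} + 81 \cdot \frac{1}{9} \left(-8\right)\right) \left(- \frac{3663}{47}\right) = \left(- \frac{10}{43} + 9 \left(-8\right)\right) \left(- \frac{3663}{47}\right) = \left(- \frac{10}{43} - 72\right) \left(- \frac{3663}{47}\right) = \left(- \frac{3106}{43}\right) \left(- \frac{3663}{47}\right) = \frac{11377278}{2021}$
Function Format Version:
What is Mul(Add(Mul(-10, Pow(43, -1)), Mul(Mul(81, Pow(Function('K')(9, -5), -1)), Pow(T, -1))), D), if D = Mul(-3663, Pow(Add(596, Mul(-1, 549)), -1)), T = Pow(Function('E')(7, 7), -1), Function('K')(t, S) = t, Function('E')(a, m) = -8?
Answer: Rational(11377278, 2021) ≈ 5629.5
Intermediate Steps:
T = Rational(-1, 8) (T = Pow(-8, -1) = Rational(-1, 8) ≈ -0.12500)
D = Rational(-3663, 47) (D = Mul(-3663, Pow(Add(596, -549), -1)) = Mul(-3663, Pow(47, -1)) = Mul(-3663, Rational(1, 47)) = Rational(-3663, 47) ≈ -77.936)
Mul(Add(Mul(-10, Pow(43, -1)), Mul(Mul(81, Pow(Function('K')(9, -5), -1)), Pow(T, -1))), D) = Mul(Add(Mul(-10, Pow(43, -1)), Mul(Mul(81, Pow(9, -1)), Pow(Rational(-1, 8), -1))), Rational(-3663, 47)) = Mul(Add(Mul(-10, Rational(1, 43)), Mul(Mul(81, Rational(1, 9)), -8)), Rational(-3663, 47)) = Mul(Add(Rational(-10, 43), Mul(9, -8)), Rational(-3663, 47)) = Mul(Add(Rational(-10, 43), -72), Rational(-3663, 47)) = Mul(Rational(-3106, 43), Rational(-3663, 47)) = Rational(11377278, 2021)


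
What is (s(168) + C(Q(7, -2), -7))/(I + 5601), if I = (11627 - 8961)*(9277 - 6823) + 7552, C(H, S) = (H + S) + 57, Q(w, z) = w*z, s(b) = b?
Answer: 204/6555517 ≈ 3.1119e-5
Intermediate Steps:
C(H, S) = 57 + H + S
I = 6549916 (I = 2666*2454 + 7552 = 6542364 + 7552 = 6549916)
(s(168) + C(Q(7, -2), -7))/(I + 5601) = (168 + (57 + 7*(-2) - 7))/(6549916 + 5601) = (168 + (57 - 14 - 7))/6555517 = (168 + 36)*(1/6555517) = 204*(1/6555517) = 204/6555517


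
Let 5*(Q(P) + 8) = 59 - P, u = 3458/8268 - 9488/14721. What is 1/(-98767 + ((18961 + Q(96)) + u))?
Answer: -2600710/207592901689 ≈ -1.2528e-5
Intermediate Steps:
u = -117699/520142 (u = 3458*(1/8268) - 9488*1/14721 = 133/318 - 9488/14721 = -117699/520142 ≈ -0.22628)
Q(P) = 19/5 - P/5 (Q(P) = -8 + (59 - P)/5 = -8 + (59/5 - P/5) = 19/5 - P/5)
1/(-98767 + ((18961 + Q(96)) + u)) = 1/(-98767 + ((18961 + (19/5 - ⅕*96)) - 117699/520142)) = 1/(-98767 + ((18961 + (19/5 - 96/5)) - 117699/520142)) = 1/(-98767 + ((18961 - 77/5) - 117699/520142)) = 1/(-98767 + (94728/5 - 117699/520142)) = 1/(-98767 + 49271422881/2600710) = 1/(-207592901689/2600710) = -2600710/207592901689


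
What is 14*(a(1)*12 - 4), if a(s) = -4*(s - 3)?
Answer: 1288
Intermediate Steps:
a(s) = 12 - 4*s (a(s) = -4*(-3 + s) = 12 - 4*s)
14*(a(1)*12 - 4) = 14*((12 - 4*1)*12 - 4) = 14*((12 - 4)*12 - 4) = 14*(8*12 - 4) = 14*(96 - 4) = 14*92 = 1288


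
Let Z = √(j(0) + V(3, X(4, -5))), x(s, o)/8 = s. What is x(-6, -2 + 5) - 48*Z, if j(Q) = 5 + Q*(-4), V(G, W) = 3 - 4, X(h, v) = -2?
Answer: -144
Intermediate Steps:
x(s, o) = 8*s
V(G, W) = -1
j(Q) = 5 - 4*Q
Z = 2 (Z = √((5 - 4*0) - 1) = √((5 + 0) - 1) = √(5 - 1) = √4 = 2)
x(-6, -2 + 5) - 48*Z = 8*(-6) - 48*2 = -48 - 96 = -144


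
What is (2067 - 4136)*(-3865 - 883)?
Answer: 9823612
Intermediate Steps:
(2067 - 4136)*(-3865 - 883) = -2069*(-4748) = 9823612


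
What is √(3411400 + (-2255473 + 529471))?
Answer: √1685398 ≈ 1298.2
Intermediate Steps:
√(3411400 + (-2255473 + 529471)) = √(3411400 - 1726002) = √1685398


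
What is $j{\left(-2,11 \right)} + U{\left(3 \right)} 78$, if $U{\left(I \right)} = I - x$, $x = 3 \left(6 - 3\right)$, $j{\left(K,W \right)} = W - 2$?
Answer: $-459$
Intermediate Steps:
$j{\left(K,W \right)} = -2 + W$ ($j{\left(K,W \right)} = W - 2 = -2 + W$)
$x = 9$ ($x = 3 \left(6 - 3\right) = 3 \cdot 3 = 9$)
$U{\left(I \right)} = -9 + I$ ($U{\left(I \right)} = I - 9 = -9 + I$)
$j{\left(-2,11 \right)} + U{\left(3 \right)} 78 = \left(-2 + 11\right) + \left(-9 + 3\right) 78 = 9 - 468 = -459$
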